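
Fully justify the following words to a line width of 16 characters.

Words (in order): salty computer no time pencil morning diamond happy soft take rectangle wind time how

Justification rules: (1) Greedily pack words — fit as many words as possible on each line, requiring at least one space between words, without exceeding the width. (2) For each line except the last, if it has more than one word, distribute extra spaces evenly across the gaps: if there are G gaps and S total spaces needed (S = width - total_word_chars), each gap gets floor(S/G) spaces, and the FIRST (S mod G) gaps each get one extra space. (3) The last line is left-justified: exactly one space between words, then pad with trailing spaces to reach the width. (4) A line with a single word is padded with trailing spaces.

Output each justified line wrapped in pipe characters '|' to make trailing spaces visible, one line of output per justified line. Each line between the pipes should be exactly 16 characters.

Answer: |salty   computer|
|no  time  pencil|
|morning  diamond|
|happy  soft take|
|rectangle   wind|
|time how        |

Derivation:
Line 1: ['salty', 'computer'] (min_width=14, slack=2)
Line 2: ['no', 'time', 'pencil'] (min_width=14, slack=2)
Line 3: ['morning', 'diamond'] (min_width=15, slack=1)
Line 4: ['happy', 'soft', 'take'] (min_width=15, slack=1)
Line 5: ['rectangle', 'wind'] (min_width=14, slack=2)
Line 6: ['time', 'how'] (min_width=8, slack=8)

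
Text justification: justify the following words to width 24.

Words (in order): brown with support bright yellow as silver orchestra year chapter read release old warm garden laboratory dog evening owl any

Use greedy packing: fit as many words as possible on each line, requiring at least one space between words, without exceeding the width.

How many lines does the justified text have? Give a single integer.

Line 1: ['brown', 'with', 'support'] (min_width=18, slack=6)
Line 2: ['bright', 'yellow', 'as', 'silver'] (min_width=23, slack=1)
Line 3: ['orchestra', 'year', 'chapter'] (min_width=22, slack=2)
Line 4: ['read', 'release', 'old', 'warm'] (min_width=21, slack=3)
Line 5: ['garden', 'laboratory', 'dog'] (min_width=21, slack=3)
Line 6: ['evening', 'owl', 'any'] (min_width=15, slack=9)
Total lines: 6

Answer: 6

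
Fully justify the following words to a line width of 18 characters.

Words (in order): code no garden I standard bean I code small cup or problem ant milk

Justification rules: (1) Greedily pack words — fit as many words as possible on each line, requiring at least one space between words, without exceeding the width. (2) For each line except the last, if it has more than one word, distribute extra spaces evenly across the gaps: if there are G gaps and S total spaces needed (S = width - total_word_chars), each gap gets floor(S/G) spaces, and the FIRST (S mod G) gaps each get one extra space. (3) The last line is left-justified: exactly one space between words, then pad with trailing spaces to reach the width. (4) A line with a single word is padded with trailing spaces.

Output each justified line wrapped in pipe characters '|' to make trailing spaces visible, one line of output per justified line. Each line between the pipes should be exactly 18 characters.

Line 1: ['code', 'no', 'garden', 'I'] (min_width=16, slack=2)
Line 2: ['standard', 'bean', 'I'] (min_width=15, slack=3)
Line 3: ['code', 'small', 'cup', 'or'] (min_width=17, slack=1)
Line 4: ['problem', 'ant', 'milk'] (min_width=16, slack=2)

Answer: |code  no  garden I|
|standard   bean  I|
|code  small cup or|
|problem ant milk  |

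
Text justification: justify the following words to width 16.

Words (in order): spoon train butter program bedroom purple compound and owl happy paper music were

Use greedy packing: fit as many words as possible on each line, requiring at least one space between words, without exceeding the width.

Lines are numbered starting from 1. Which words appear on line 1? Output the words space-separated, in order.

Line 1: ['spoon', 'train'] (min_width=11, slack=5)
Line 2: ['butter', 'program'] (min_width=14, slack=2)
Line 3: ['bedroom', 'purple'] (min_width=14, slack=2)
Line 4: ['compound', 'and', 'owl'] (min_width=16, slack=0)
Line 5: ['happy', 'paper'] (min_width=11, slack=5)
Line 6: ['music', 'were'] (min_width=10, slack=6)

Answer: spoon train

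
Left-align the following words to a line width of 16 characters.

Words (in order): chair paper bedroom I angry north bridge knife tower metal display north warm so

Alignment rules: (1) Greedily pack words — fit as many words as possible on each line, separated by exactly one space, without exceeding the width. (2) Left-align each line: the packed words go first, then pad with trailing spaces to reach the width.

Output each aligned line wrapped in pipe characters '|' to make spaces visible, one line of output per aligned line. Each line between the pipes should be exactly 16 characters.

Answer: |chair paper     |
|bedroom I angry |
|north bridge    |
|knife tower     |
|metal display   |
|north warm so   |

Derivation:
Line 1: ['chair', 'paper'] (min_width=11, slack=5)
Line 2: ['bedroom', 'I', 'angry'] (min_width=15, slack=1)
Line 3: ['north', 'bridge'] (min_width=12, slack=4)
Line 4: ['knife', 'tower'] (min_width=11, slack=5)
Line 5: ['metal', 'display'] (min_width=13, slack=3)
Line 6: ['north', 'warm', 'so'] (min_width=13, slack=3)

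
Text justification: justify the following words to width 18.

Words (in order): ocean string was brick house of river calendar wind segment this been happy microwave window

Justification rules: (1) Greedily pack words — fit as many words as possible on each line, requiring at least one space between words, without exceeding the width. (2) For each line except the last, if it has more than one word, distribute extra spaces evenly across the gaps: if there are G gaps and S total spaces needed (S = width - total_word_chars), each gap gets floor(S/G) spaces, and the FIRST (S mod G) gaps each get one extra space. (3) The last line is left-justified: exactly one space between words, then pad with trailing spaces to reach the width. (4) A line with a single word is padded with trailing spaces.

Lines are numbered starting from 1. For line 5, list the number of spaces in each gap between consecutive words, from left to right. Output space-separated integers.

Line 1: ['ocean', 'string', 'was'] (min_width=16, slack=2)
Line 2: ['brick', 'house', 'of'] (min_width=14, slack=4)
Line 3: ['river', 'calendar'] (min_width=14, slack=4)
Line 4: ['wind', 'segment', 'this'] (min_width=17, slack=1)
Line 5: ['been', 'happy'] (min_width=10, slack=8)
Line 6: ['microwave', 'window'] (min_width=16, slack=2)

Answer: 9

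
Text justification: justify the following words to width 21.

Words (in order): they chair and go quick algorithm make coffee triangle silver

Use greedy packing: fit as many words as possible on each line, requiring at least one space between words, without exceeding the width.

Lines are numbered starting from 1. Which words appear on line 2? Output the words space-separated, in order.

Line 1: ['they', 'chair', 'and', 'go'] (min_width=17, slack=4)
Line 2: ['quick', 'algorithm', 'make'] (min_width=20, slack=1)
Line 3: ['coffee', 'triangle'] (min_width=15, slack=6)
Line 4: ['silver'] (min_width=6, slack=15)

Answer: quick algorithm make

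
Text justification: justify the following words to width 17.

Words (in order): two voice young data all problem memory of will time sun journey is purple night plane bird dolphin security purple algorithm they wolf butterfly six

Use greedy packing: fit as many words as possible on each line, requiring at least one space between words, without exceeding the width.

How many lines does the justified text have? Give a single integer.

Answer: 10

Derivation:
Line 1: ['two', 'voice', 'young'] (min_width=15, slack=2)
Line 2: ['data', 'all', 'problem'] (min_width=16, slack=1)
Line 3: ['memory', 'of', 'will'] (min_width=14, slack=3)
Line 4: ['time', 'sun', 'journey'] (min_width=16, slack=1)
Line 5: ['is', 'purple', 'night'] (min_width=15, slack=2)
Line 6: ['plane', 'bird'] (min_width=10, slack=7)
Line 7: ['dolphin', 'security'] (min_width=16, slack=1)
Line 8: ['purple', 'algorithm'] (min_width=16, slack=1)
Line 9: ['they', 'wolf'] (min_width=9, slack=8)
Line 10: ['butterfly', 'six'] (min_width=13, slack=4)
Total lines: 10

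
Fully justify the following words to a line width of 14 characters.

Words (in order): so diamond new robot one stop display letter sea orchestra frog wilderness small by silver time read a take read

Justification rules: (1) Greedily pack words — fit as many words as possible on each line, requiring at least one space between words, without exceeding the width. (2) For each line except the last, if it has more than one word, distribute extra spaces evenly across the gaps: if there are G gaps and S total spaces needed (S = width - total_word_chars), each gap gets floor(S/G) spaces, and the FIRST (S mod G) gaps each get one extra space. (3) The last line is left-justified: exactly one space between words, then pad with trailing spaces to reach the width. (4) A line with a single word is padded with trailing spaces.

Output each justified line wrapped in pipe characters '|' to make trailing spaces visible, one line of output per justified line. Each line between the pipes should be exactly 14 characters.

Answer: |so diamond new|
|robot one stop|
|display letter|
|sea  orchestra|
|frog          |
|wilderness    |
|small       by|
|silver    time|
|read   a  take|
|read          |

Derivation:
Line 1: ['so', 'diamond', 'new'] (min_width=14, slack=0)
Line 2: ['robot', 'one', 'stop'] (min_width=14, slack=0)
Line 3: ['display', 'letter'] (min_width=14, slack=0)
Line 4: ['sea', 'orchestra'] (min_width=13, slack=1)
Line 5: ['frog'] (min_width=4, slack=10)
Line 6: ['wilderness'] (min_width=10, slack=4)
Line 7: ['small', 'by'] (min_width=8, slack=6)
Line 8: ['silver', 'time'] (min_width=11, slack=3)
Line 9: ['read', 'a', 'take'] (min_width=11, slack=3)
Line 10: ['read'] (min_width=4, slack=10)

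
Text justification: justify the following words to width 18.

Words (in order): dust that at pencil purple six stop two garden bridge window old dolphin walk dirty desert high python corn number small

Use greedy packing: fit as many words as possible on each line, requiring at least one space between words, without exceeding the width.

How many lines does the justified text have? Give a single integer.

Answer: 7

Derivation:
Line 1: ['dust', 'that', 'at'] (min_width=12, slack=6)
Line 2: ['pencil', 'purple', 'six'] (min_width=17, slack=1)
Line 3: ['stop', 'two', 'garden'] (min_width=15, slack=3)
Line 4: ['bridge', 'window', 'old'] (min_width=17, slack=1)
Line 5: ['dolphin', 'walk', 'dirty'] (min_width=18, slack=0)
Line 6: ['desert', 'high', 'python'] (min_width=18, slack=0)
Line 7: ['corn', 'number', 'small'] (min_width=17, slack=1)
Total lines: 7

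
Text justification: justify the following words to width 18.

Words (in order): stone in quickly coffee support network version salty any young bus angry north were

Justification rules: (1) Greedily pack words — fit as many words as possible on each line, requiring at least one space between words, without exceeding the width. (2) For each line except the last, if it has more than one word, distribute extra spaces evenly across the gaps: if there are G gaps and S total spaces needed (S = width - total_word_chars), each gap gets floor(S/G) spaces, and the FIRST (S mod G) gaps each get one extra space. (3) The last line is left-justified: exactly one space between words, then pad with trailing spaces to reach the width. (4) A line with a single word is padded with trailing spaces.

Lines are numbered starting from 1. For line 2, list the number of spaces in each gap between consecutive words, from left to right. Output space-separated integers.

Answer: 5

Derivation:
Line 1: ['stone', 'in', 'quickly'] (min_width=16, slack=2)
Line 2: ['coffee', 'support'] (min_width=14, slack=4)
Line 3: ['network', 'version'] (min_width=15, slack=3)
Line 4: ['salty', 'any', 'young'] (min_width=15, slack=3)
Line 5: ['bus', 'angry', 'north'] (min_width=15, slack=3)
Line 6: ['were'] (min_width=4, slack=14)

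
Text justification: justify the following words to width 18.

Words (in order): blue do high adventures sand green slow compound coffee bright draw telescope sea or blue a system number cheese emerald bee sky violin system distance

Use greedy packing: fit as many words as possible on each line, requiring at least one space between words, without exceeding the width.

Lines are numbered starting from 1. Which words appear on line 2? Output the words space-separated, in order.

Answer: adventures sand

Derivation:
Line 1: ['blue', 'do', 'high'] (min_width=12, slack=6)
Line 2: ['adventures', 'sand'] (min_width=15, slack=3)
Line 3: ['green', 'slow'] (min_width=10, slack=8)
Line 4: ['compound', 'coffee'] (min_width=15, slack=3)
Line 5: ['bright', 'draw'] (min_width=11, slack=7)
Line 6: ['telescope', 'sea', 'or'] (min_width=16, slack=2)
Line 7: ['blue', 'a', 'system'] (min_width=13, slack=5)
Line 8: ['number', 'cheese'] (min_width=13, slack=5)
Line 9: ['emerald', 'bee', 'sky'] (min_width=15, slack=3)
Line 10: ['violin', 'system'] (min_width=13, slack=5)
Line 11: ['distance'] (min_width=8, slack=10)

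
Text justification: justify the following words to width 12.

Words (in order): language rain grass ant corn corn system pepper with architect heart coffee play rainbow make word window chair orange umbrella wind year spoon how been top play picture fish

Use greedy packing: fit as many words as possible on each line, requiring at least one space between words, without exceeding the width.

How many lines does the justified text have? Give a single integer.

Line 1: ['language'] (min_width=8, slack=4)
Line 2: ['rain', 'grass'] (min_width=10, slack=2)
Line 3: ['ant', 'corn'] (min_width=8, slack=4)
Line 4: ['corn', 'system'] (min_width=11, slack=1)
Line 5: ['pepper', 'with'] (min_width=11, slack=1)
Line 6: ['architect'] (min_width=9, slack=3)
Line 7: ['heart', 'coffee'] (min_width=12, slack=0)
Line 8: ['play', 'rainbow'] (min_width=12, slack=0)
Line 9: ['make', 'word'] (min_width=9, slack=3)
Line 10: ['window', 'chair'] (min_width=12, slack=0)
Line 11: ['orange'] (min_width=6, slack=6)
Line 12: ['umbrella'] (min_width=8, slack=4)
Line 13: ['wind', 'year'] (min_width=9, slack=3)
Line 14: ['spoon', 'how'] (min_width=9, slack=3)
Line 15: ['been', 'top'] (min_width=8, slack=4)
Line 16: ['play', 'picture'] (min_width=12, slack=0)
Line 17: ['fish'] (min_width=4, slack=8)
Total lines: 17

Answer: 17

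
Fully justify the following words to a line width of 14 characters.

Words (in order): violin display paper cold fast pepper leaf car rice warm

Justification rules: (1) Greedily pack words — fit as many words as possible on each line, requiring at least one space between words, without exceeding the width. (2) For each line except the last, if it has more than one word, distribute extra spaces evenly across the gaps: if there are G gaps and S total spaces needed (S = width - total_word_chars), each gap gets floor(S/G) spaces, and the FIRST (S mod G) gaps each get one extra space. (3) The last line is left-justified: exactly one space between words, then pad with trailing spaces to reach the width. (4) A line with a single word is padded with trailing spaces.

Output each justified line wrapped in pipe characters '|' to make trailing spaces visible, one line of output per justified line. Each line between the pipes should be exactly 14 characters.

Line 1: ['violin', 'display'] (min_width=14, slack=0)
Line 2: ['paper', 'cold'] (min_width=10, slack=4)
Line 3: ['fast', 'pepper'] (min_width=11, slack=3)
Line 4: ['leaf', 'car', 'rice'] (min_width=13, slack=1)
Line 5: ['warm'] (min_width=4, slack=10)

Answer: |violin display|
|paper     cold|
|fast    pepper|
|leaf  car rice|
|warm          |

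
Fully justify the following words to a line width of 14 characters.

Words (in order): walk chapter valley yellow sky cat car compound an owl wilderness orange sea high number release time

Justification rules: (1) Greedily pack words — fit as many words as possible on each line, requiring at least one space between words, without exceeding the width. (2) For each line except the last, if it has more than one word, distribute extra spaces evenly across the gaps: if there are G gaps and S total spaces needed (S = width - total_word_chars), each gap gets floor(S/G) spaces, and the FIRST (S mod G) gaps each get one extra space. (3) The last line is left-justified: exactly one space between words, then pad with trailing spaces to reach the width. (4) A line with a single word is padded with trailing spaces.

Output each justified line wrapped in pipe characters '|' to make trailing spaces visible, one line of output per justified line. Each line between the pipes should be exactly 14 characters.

Line 1: ['walk', 'chapter'] (min_width=12, slack=2)
Line 2: ['valley', 'yellow'] (min_width=13, slack=1)
Line 3: ['sky', 'cat', 'car'] (min_width=11, slack=3)
Line 4: ['compound', 'an'] (min_width=11, slack=3)
Line 5: ['owl', 'wilderness'] (min_width=14, slack=0)
Line 6: ['orange', 'sea'] (min_width=10, slack=4)
Line 7: ['high', 'number'] (min_width=11, slack=3)
Line 8: ['release', 'time'] (min_width=12, slack=2)

Answer: |walk   chapter|
|valley  yellow|
|sky   cat  car|
|compound    an|
|owl wilderness|
|orange     sea|
|high    number|
|release time  |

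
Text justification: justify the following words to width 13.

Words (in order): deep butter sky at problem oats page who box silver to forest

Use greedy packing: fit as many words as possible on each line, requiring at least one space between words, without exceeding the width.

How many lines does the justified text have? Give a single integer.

Answer: 6

Derivation:
Line 1: ['deep', 'butter'] (min_width=11, slack=2)
Line 2: ['sky', 'at'] (min_width=6, slack=7)
Line 3: ['problem', 'oats'] (min_width=12, slack=1)
Line 4: ['page', 'who', 'box'] (min_width=12, slack=1)
Line 5: ['silver', 'to'] (min_width=9, slack=4)
Line 6: ['forest'] (min_width=6, slack=7)
Total lines: 6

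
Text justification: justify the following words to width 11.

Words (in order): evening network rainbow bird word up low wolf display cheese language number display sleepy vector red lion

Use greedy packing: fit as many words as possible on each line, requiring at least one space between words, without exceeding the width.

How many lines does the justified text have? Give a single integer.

Line 1: ['evening'] (min_width=7, slack=4)
Line 2: ['network'] (min_width=7, slack=4)
Line 3: ['rainbow'] (min_width=7, slack=4)
Line 4: ['bird', 'word'] (min_width=9, slack=2)
Line 5: ['up', 'low', 'wolf'] (min_width=11, slack=0)
Line 6: ['display'] (min_width=7, slack=4)
Line 7: ['cheese'] (min_width=6, slack=5)
Line 8: ['language'] (min_width=8, slack=3)
Line 9: ['number'] (min_width=6, slack=5)
Line 10: ['display'] (min_width=7, slack=4)
Line 11: ['sleepy'] (min_width=6, slack=5)
Line 12: ['vector', 'red'] (min_width=10, slack=1)
Line 13: ['lion'] (min_width=4, slack=7)
Total lines: 13

Answer: 13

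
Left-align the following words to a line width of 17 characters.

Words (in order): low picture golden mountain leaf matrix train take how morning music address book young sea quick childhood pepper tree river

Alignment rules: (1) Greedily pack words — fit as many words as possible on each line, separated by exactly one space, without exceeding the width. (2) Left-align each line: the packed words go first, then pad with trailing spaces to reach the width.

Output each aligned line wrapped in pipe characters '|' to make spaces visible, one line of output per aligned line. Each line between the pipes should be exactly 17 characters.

Answer: |low picture      |
|golden mountain  |
|leaf matrix train|
|take how morning |
|music address    |
|book young sea   |
|quick childhood  |
|pepper tree river|

Derivation:
Line 1: ['low', 'picture'] (min_width=11, slack=6)
Line 2: ['golden', 'mountain'] (min_width=15, slack=2)
Line 3: ['leaf', 'matrix', 'train'] (min_width=17, slack=0)
Line 4: ['take', 'how', 'morning'] (min_width=16, slack=1)
Line 5: ['music', 'address'] (min_width=13, slack=4)
Line 6: ['book', 'young', 'sea'] (min_width=14, slack=3)
Line 7: ['quick', 'childhood'] (min_width=15, slack=2)
Line 8: ['pepper', 'tree', 'river'] (min_width=17, slack=0)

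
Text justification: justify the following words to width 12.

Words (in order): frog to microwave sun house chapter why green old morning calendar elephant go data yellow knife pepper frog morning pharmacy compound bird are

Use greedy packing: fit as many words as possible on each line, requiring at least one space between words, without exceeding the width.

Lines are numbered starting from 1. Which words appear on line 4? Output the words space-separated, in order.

Answer: chapter why

Derivation:
Line 1: ['frog', 'to'] (min_width=7, slack=5)
Line 2: ['microwave'] (min_width=9, slack=3)
Line 3: ['sun', 'house'] (min_width=9, slack=3)
Line 4: ['chapter', 'why'] (min_width=11, slack=1)
Line 5: ['green', 'old'] (min_width=9, slack=3)
Line 6: ['morning'] (min_width=7, slack=5)
Line 7: ['calendar'] (min_width=8, slack=4)
Line 8: ['elephant', 'go'] (min_width=11, slack=1)
Line 9: ['data', 'yellow'] (min_width=11, slack=1)
Line 10: ['knife', 'pepper'] (min_width=12, slack=0)
Line 11: ['frog', 'morning'] (min_width=12, slack=0)
Line 12: ['pharmacy'] (min_width=8, slack=4)
Line 13: ['compound'] (min_width=8, slack=4)
Line 14: ['bird', 'are'] (min_width=8, slack=4)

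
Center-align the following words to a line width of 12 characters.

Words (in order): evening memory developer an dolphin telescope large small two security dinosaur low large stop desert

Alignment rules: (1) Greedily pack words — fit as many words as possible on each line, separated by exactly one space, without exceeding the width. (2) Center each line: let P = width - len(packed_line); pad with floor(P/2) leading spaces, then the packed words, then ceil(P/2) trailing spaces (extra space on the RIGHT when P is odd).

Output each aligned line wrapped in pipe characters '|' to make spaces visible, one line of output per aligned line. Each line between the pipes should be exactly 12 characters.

Line 1: ['evening'] (min_width=7, slack=5)
Line 2: ['memory'] (min_width=6, slack=6)
Line 3: ['developer', 'an'] (min_width=12, slack=0)
Line 4: ['dolphin'] (min_width=7, slack=5)
Line 5: ['telescope'] (min_width=9, slack=3)
Line 6: ['large', 'small'] (min_width=11, slack=1)
Line 7: ['two', 'security'] (min_width=12, slack=0)
Line 8: ['dinosaur', 'low'] (min_width=12, slack=0)
Line 9: ['large', 'stop'] (min_width=10, slack=2)
Line 10: ['desert'] (min_width=6, slack=6)

Answer: |  evening   |
|   memory   |
|developer an|
|  dolphin   |
| telescope  |
|large small |
|two security|
|dinosaur low|
| large stop |
|   desert   |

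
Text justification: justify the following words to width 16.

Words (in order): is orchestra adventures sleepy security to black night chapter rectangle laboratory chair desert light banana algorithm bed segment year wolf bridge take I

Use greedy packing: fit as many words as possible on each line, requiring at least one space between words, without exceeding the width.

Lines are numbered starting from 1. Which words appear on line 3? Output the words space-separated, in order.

Line 1: ['is', 'orchestra'] (min_width=12, slack=4)
Line 2: ['adventures'] (min_width=10, slack=6)
Line 3: ['sleepy', 'security'] (min_width=15, slack=1)
Line 4: ['to', 'black', 'night'] (min_width=14, slack=2)
Line 5: ['chapter'] (min_width=7, slack=9)
Line 6: ['rectangle'] (min_width=9, slack=7)
Line 7: ['laboratory', 'chair'] (min_width=16, slack=0)
Line 8: ['desert', 'light'] (min_width=12, slack=4)
Line 9: ['banana', 'algorithm'] (min_width=16, slack=0)
Line 10: ['bed', 'segment', 'year'] (min_width=16, slack=0)
Line 11: ['wolf', 'bridge', 'take'] (min_width=16, slack=0)
Line 12: ['I'] (min_width=1, slack=15)

Answer: sleepy security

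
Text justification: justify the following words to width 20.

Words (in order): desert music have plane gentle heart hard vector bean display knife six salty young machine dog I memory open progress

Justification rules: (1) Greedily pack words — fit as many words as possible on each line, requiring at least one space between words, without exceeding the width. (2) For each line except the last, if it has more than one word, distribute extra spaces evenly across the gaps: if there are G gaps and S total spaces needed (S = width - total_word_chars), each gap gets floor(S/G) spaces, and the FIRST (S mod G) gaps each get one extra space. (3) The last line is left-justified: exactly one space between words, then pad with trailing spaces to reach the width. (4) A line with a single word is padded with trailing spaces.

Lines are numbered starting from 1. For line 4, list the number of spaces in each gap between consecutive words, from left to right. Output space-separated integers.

Answer: 3 2

Derivation:
Line 1: ['desert', 'music', 'have'] (min_width=17, slack=3)
Line 2: ['plane', 'gentle', 'heart'] (min_width=18, slack=2)
Line 3: ['hard', 'vector', 'bean'] (min_width=16, slack=4)
Line 4: ['display', 'knife', 'six'] (min_width=17, slack=3)
Line 5: ['salty', 'young', 'machine'] (min_width=19, slack=1)
Line 6: ['dog', 'I', 'memory', 'open'] (min_width=17, slack=3)
Line 7: ['progress'] (min_width=8, slack=12)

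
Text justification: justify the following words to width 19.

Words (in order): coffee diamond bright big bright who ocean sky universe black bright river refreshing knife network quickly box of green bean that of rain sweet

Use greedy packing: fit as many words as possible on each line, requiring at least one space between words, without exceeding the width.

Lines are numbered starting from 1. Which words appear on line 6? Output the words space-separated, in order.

Line 1: ['coffee', 'diamond'] (min_width=14, slack=5)
Line 2: ['bright', 'big', 'bright'] (min_width=17, slack=2)
Line 3: ['who', 'ocean', 'sky'] (min_width=13, slack=6)
Line 4: ['universe', 'black'] (min_width=14, slack=5)
Line 5: ['bright', 'river'] (min_width=12, slack=7)
Line 6: ['refreshing', 'knife'] (min_width=16, slack=3)
Line 7: ['network', 'quickly', 'box'] (min_width=19, slack=0)
Line 8: ['of', 'green', 'bean', 'that'] (min_width=18, slack=1)
Line 9: ['of', 'rain', 'sweet'] (min_width=13, slack=6)

Answer: refreshing knife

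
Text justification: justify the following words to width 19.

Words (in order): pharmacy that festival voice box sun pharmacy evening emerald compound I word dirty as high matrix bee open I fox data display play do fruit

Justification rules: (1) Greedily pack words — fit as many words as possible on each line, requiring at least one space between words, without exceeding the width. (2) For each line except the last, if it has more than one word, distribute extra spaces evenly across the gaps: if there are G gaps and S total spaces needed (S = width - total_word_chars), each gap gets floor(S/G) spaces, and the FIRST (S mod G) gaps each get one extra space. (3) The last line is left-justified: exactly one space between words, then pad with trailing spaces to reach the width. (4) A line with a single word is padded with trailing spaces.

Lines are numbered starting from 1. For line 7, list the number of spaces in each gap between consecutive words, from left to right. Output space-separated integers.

Line 1: ['pharmacy', 'that'] (min_width=13, slack=6)
Line 2: ['festival', 'voice', 'box'] (min_width=18, slack=1)
Line 3: ['sun', 'pharmacy'] (min_width=12, slack=7)
Line 4: ['evening', 'emerald'] (min_width=15, slack=4)
Line 5: ['compound', 'I', 'word'] (min_width=15, slack=4)
Line 6: ['dirty', 'as', 'high'] (min_width=13, slack=6)
Line 7: ['matrix', 'bee', 'open', 'I'] (min_width=17, slack=2)
Line 8: ['fox', 'data', 'display'] (min_width=16, slack=3)
Line 9: ['play', 'do', 'fruit'] (min_width=13, slack=6)

Answer: 2 2 1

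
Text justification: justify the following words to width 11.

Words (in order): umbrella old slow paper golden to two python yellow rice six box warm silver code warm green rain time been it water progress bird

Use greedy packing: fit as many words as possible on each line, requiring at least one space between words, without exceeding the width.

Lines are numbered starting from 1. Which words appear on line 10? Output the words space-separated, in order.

Answer: green rain

Derivation:
Line 1: ['umbrella'] (min_width=8, slack=3)
Line 2: ['old', 'slow'] (min_width=8, slack=3)
Line 3: ['paper'] (min_width=5, slack=6)
Line 4: ['golden', 'to'] (min_width=9, slack=2)
Line 5: ['two', 'python'] (min_width=10, slack=1)
Line 6: ['yellow', 'rice'] (min_width=11, slack=0)
Line 7: ['six', 'box'] (min_width=7, slack=4)
Line 8: ['warm', 'silver'] (min_width=11, slack=0)
Line 9: ['code', 'warm'] (min_width=9, slack=2)
Line 10: ['green', 'rain'] (min_width=10, slack=1)
Line 11: ['time', 'been'] (min_width=9, slack=2)
Line 12: ['it', 'water'] (min_width=8, slack=3)
Line 13: ['progress'] (min_width=8, slack=3)
Line 14: ['bird'] (min_width=4, slack=7)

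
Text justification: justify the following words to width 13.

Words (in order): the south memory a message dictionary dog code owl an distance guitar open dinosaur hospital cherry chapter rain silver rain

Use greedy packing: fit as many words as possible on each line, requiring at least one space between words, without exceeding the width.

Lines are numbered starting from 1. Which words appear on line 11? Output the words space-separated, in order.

Answer: chapter rain

Derivation:
Line 1: ['the', 'south'] (min_width=9, slack=4)
Line 2: ['memory', 'a'] (min_width=8, slack=5)
Line 3: ['message'] (min_width=7, slack=6)
Line 4: ['dictionary'] (min_width=10, slack=3)
Line 5: ['dog', 'code', 'owl'] (min_width=12, slack=1)
Line 6: ['an', 'distance'] (min_width=11, slack=2)
Line 7: ['guitar', 'open'] (min_width=11, slack=2)
Line 8: ['dinosaur'] (min_width=8, slack=5)
Line 9: ['hospital'] (min_width=8, slack=5)
Line 10: ['cherry'] (min_width=6, slack=7)
Line 11: ['chapter', 'rain'] (min_width=12, slack=1)
Line 12: ['silver', 'rain'] (min_width=11, slack=2)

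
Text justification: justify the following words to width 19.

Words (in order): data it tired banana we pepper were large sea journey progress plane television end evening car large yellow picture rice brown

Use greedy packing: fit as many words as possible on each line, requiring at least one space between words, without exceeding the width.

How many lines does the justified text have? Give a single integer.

Line 1: ['data', 'it', 'tired'] (min_width=13, slack=6)
Line 2: ['banana', 'we', 'pepper'] (min_width=16, slack=3)
Line 3: ['were', 'large', 'sea'] (min_width=14, slack=5)
Line 4: ['journey', 'progress'] (min_width=16, slack=3)
Line 5: ['plane', 'television'] (min_width=16, slack=3)
Line 6: ['end', 'evening', 'car'] (min_width=15, slack=4)
Line 7: ['large', 'yellow'] (min_width=12, slack=7)
Line 8: ['picture', 'rice', 'brown'] (min_width=18, slack=1)
Total lines: 8

Answer: 8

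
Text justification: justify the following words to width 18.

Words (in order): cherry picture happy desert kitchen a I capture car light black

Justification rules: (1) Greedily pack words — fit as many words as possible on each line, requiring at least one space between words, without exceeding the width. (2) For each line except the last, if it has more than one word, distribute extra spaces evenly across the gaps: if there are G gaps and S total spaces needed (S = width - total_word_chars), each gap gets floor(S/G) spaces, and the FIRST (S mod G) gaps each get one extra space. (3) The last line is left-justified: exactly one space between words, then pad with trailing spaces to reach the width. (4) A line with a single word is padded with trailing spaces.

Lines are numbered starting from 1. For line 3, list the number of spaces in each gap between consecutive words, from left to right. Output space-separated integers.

Answer: 5 4

Derivation:
Line 1: ['cherry', 'picture'] (min_width=14, slack=4)
Line 2: ['happy', 'desert'] (min_width=12, slack=6)
Line 3: ['kitchen', 'a', 'I'] (min_width=11, slack=7)
Line 4: ['capture', 'car', 'light'] (min_width=17, slack=1)
Line 5: ['black'] (min_width=5, slack=13)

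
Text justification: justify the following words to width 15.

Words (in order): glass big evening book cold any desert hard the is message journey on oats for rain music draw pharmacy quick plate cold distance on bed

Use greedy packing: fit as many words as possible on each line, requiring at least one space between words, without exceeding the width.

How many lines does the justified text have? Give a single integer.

Line 1: ['glass', 'big'] (min_width=9, slack=6)
Line 2: ['evening', 'book'] (min_width=12, slack=3)
Line 3: ['cold', 'any', 'desert'] (min_width=15, slack=0)
Line 4: ['hard', 'the', 'is'] (min_width=11, slack=4)
Line 5: ['message', 'journey'] (min_width=15, slack=0)
Line 6: ['on', 'oats', 'for'] (min_width=11, slack=4)
Line 7: ['rain', 'music', 'draw'] (min_width=15, slack=0)
Line 8: ['pharmacy', 'quick'] (min_width=14, slack=1)
Line 9: ['plate', 'cold'] (min_width=10, slack=5)
Line 10: ['distance', 'on', 'bed'] (min_width=15, slack=0)
Total lines: 10

Answer: 10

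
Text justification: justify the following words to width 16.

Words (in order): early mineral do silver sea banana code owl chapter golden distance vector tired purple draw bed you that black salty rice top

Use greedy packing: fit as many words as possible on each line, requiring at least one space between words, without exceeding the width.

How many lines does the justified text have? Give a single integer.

Answer: 9

Derivation:
Line 1: ['early', 'mineral', 'do'] (min_width=16, slack=0)
Line 2: ['silver', 'sea'] (min_width=10, slack=6)
Line 3: ['banana', 'code', 'owl'] (min_width=15, slack=1)
Line 4: ['chapter', 'golden'] (min_width=14, slack=2)
Line 5: ['distance', 'vector'] (min_width=15, slack=1)
Line 6: ['tired', 'purple'] (min_width=12, slack=4)
Line 7: ['draw', 'bed', 'you'] (min_width=12, slack=4)
Line 8: ['that', 'black', 'salty'] (min_width=16, slack=0)
Line 9: ['rice', 'top'] (min_width=8, slack=8)
Total lines: 9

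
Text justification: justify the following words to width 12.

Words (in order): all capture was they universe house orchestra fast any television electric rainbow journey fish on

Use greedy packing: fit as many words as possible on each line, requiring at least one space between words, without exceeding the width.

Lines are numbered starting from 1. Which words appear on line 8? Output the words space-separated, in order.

Answer: electric

Derivation:
Line 1: ['all', 'capture'] (min_width=11, slack=1)
Line 2: ['was', 'they'] (min_width=8, slack=4)
Line 3: ['universe'] (min_width=8, slack=4)
Line 4: ['house'] (min_width=5, slack=7)
Line 5: ['orchestra'] (min_width=9, slack=3)
Line 6: ['fast', 'any'] (min_width=8, slack=4)
Line 7: ['television'] (min_width=10, slack=2)
Line 8: ['electric'] (min_width=8, slack=4)
Line 9: ['rainbow'] (min_width=7, slack=5)
Line 10: ['journey', 'fish'] (min_width=12, slack=0)
Line 11: ['on'] (min_width=2, slack=10)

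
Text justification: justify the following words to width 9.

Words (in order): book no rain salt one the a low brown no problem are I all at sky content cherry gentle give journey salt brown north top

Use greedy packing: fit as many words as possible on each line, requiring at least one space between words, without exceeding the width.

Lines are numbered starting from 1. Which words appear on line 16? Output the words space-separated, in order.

Answer: north top

Derivation:
Line 1: ['book', 'no'] (min_width=7, slack=2)
Line 2: ['rain', 'salt'] (min_width=9, slack=0)
Line 3: ['one', 'the', 'a'] (min_width=9, slack=0)
Line 4: ['low', 'brown'] (min_width=9, slack=0)
Line 5: ['no'] (min_width=2, slack=7)
Line 6: ['problem'] (min_width=7, slack=2)
Line 7: ['are', 'I', 'all'] (min_width=9, slack=0)
Line 8: ['at', 'sky'] (min_width=6, slack=3)
Line 9: ['content'] (min_width=7, slack=2)
Line 10: ['cherry'] (min_width=6, slack=3)
Line 11: ['gentle'] (min_width=6, slack=3)
Line 12: ['give'] (min_width=4, slack=5)
Line 13: ['journey'] (min_width=7, slack=2)
Line 14: ['salt'] (min_width=4, slack=5)
Line 15: ['brown'] (min_width=5, slack=4)
Line 16: ['north', 'top'] (min_width=9, slack=0)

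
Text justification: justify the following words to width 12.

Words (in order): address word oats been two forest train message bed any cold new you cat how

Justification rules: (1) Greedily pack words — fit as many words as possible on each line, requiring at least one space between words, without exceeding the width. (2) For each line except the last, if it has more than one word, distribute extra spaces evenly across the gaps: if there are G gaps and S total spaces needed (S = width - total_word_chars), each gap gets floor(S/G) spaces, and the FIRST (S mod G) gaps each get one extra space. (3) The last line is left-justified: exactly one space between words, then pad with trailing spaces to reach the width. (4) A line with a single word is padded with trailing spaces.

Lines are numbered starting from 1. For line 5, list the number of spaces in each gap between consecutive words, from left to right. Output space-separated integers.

Answer: 2

Derivation:
Line 1: ['address', 'word'] (min_width=12, slack=0)
Line 2: ['oats', 'been'] (min_width=9, slack=3)
Line 3: ['two', 'forest'] (min_width=10, slack=2)
Line 4: ['train'] (min_width=5, slack=7)
Line 5: ['message', 'bed'] (min_width=11, slack=1)
Line 6: ['any', 'cold', 'new'] (min_width=12, slack=0)
Line 7: ['you', 'cat', 'how'] (min_width=11, slack=1)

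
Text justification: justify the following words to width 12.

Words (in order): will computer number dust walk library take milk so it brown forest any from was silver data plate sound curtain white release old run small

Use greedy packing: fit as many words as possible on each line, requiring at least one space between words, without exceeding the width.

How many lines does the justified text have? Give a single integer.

Line 1: ['will'] (min_width=4, slack=8)
Line 2: ['computer'] (min_width=8, slack=4)
Line 3: ['number', 'dust'] (min_width=11, slack=1)
Line 4: ['walk', 'library'] (min_width=12, slack=0)
Line 5: ['take', 'milk', 'so'] (min_width=12, slack=0)
Line 6: ['it', 'brown'] (min_width=8, slack=4)
Line 7: ['forest', 'any'] (min_width=10, slack=2)
Line 8: ['from', 'was'] (min_width=8, slack=4)
Line 9: ['silver', 'data'] (min_width=11, slack=1)
Line 10: ['plate', 'sound'] (min_width=11, slack=1)
Line 11: ['curtain'] (min_width=7, slack=5)
Line 12: ['white'] (min_width=5, slack=7)
Line 13: ['release', 'old'] (min_width=11, slack=1)
Line 14: ['run', 'small'] (min_width=9, slack=3)
Total lines: 14

Answer: 14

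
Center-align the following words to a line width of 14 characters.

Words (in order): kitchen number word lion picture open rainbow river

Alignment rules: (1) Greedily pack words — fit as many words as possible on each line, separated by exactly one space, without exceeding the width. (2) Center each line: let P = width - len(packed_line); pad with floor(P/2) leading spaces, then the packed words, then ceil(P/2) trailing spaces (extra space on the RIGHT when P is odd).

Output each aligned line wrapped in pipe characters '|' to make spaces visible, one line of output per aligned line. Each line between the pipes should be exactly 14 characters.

Line 1: ['kitchen', 'number'] (min_width=14, slack=0)
Line 2: ['word', 'lion'] (min_width=9, slack=5)
Line 3: ['picture', 'open'] (min_width=12, slack=2)
Line 4: ['rainbow', 'river'] (min_width=13, slack=1)

Answer: |kitchen number|
|  word lion   |
| picture open |
|rainbow river |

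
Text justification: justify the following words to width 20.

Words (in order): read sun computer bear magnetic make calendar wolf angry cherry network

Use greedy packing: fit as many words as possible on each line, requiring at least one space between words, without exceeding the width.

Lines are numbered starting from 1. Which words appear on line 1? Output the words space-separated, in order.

Answer: read sun computer

Derivation:
Line 1: ['read', 'sun', 'computer'] (min_width=17, slack=3)
Line 2: ['bear', 'magnetic', 'make'] (min_width=18, slack=2)
Line 3: ['calendar', 'wolf', 'angry'] (min_width=19, slack=1)
Line 4: ['cherry', 'network'] (min_width=14, slack=6)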